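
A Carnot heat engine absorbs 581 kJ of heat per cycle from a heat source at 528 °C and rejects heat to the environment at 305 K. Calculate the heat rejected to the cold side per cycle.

T_H = 528 °C → 528 + 273.15 = 801.15 K.
For a reversible engine, η = 1 − T_C/T_H = 1 − 305.00/801.15 = 0.6193.
For a reversible cycle Q_C/Q_H = T_C/T_H, so Q_C = 581 × 305.00/801.15 = 221 kJ.

Q_C ≈ 221 kJ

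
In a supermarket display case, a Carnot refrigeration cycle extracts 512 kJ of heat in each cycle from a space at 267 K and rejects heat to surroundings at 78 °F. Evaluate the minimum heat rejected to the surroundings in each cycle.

Q_H ≈ 572.8 kJ

T_H = 78 °F → (78 − 32) × 5/9 = 25.56 °C = 298.71 K.
For a reversible cycle Q_H/Q_C = T_H/T_C, so Q_H = Q_C·T_H/T_C = 512 × 298.71/267.00 = 572.8 kJ.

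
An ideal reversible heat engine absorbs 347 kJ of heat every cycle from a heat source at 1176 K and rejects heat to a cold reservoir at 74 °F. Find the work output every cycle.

T_C = 74 °F → (74 − 32) × 5/9 = 23.33 °C = 296.48 K.
Since the cycle is reversible, η = 1 − T_C/T_H = 1 − 296.48/1176.00 = 0.7479.
W = η·Q_H = 0.7479 × 347 = 260 kJ.

W ≈ 260 kJ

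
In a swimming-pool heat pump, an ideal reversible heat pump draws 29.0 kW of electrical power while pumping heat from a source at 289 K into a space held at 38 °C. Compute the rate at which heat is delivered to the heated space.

T_H = 38 °C → 38 + 273.15 = 311.15 K.
Reversible heating COP: COP_HP = T_H/(T_H − T_C) = 311.15/22.15 = 14.0474.
Q_H = COP_HP · W = 14.0474 × 29.0 = 407 kW.

Q̇_H ≈ 407 kW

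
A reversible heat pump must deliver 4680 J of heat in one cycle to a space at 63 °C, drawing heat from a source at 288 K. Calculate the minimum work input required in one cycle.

T_H = 63 °C → 63 + 273.15 = 336.15 K.
Reversible heating COP: COP_HP = T_H/(T_H − T_C) = 336.15/48.15 = 6.9813.
W = Q_H/COP_HP = 4680/6.9813 = 670 J.

W_in ≈ 670 J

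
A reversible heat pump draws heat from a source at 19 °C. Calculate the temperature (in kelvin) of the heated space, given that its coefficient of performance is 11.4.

T_C = 19 °C → 19 + 273.15 = 292.15 K.
COP_HP = T_H/(T_H − T_C) ⇒ T_H = T_C·COP_HP/(COP_HP − 1) = 292.15 × 11.4/(11.4 − 1) = 320 K.

T_H ≈ 320 K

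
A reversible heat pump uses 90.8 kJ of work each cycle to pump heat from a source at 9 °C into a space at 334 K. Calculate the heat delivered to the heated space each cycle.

T_C = 9 °C → 9 + 273.15 = 282.15 K.
COP_HP = T_H/(T_H − T_C) = 334.00/51.85 = 6.4417.
Q_H = COP_HP · W = 6.4417 × 90.8 = 585 kJ.

Q_H ≈ 585 kJ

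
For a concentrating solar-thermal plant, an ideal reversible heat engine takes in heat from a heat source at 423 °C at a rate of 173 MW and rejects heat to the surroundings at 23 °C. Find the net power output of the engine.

T_H = 423 °C → 423 + 273.15 = 696.15 K.
T_C = 23 °C → 23 + 273.15 = 296.15 K.
η_rev = 1 − T_C/T_H = 1 − 296.15/696.15 = 0.5746.
W = η·Q_H = 0.5746 × 173 = 99.40 MW.

Ẇ ≈ 99.40 MW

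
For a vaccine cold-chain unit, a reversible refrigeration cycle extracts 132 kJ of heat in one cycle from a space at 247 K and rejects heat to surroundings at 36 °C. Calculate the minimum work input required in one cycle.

W_in ≈ 33.21 kJ

T_H = 36 °C → 36 + 273.15 = 309.15 K.
Carnot COP: COP_R = T_C/(T_H − T_C) = 247.00/62.15 = 3.9743.
W = Q_C/COP_R = 132/3.9743 = 33.21 kJ.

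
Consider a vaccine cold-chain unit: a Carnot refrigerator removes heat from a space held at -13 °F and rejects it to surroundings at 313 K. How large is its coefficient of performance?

COP_R ≈ 3.827

T_C = -13 °F → (-13 − 32) × 5/9 = -25.00 °C = 248.15 K.
The reversible coefficient of performance is COP_R = T_C/(T_H − T_C) = 248.15/(313.00 − 248.15) = 3.827.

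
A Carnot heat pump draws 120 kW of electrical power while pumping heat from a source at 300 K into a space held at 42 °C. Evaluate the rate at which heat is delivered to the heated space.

Q̇_H ≈ 2500 kW

T_H = 42 °C → 42 + 273.15 = 315.15 K.
For a reversible heat pump, COP_HP = T_H/(T_H − T_C) = 315.15/15.15 = 20.8020.
Q_H = COP_HP · W = 20.8020 × 120 = 2500 kW.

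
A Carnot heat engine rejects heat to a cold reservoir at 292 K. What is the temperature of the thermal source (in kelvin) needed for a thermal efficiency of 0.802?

T_H ≈ 1470 K

From η = 1 − T_C/T_H, solving for T_H gives T_H = T_C/(1 − η) = 292.00/(1 − 0.802) = 1470 K.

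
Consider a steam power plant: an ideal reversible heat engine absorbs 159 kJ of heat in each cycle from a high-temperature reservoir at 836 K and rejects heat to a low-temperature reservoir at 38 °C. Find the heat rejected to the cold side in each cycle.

Q_C ≈ 59.2 kJ

T_C = 38 °C → 38 + 273.15 = 311.15 K.
η_rev = 1 − T_C/T_H = 1 − 311.15/836.00 = 0.6278.
For a reversible cycle Q_C/Q_H = T_C/T_H, so Q_C = 159 × 311.15/836.00 = 59.2 kJ.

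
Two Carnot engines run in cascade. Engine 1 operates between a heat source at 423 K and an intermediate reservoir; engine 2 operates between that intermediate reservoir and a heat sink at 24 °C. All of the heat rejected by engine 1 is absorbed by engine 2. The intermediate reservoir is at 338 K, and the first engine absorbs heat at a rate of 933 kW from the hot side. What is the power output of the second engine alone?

T_C = 24 °C → 24 + 273.15 = 297.15 K.
Heat entering the second stage: Q_m = Q_H·(T_m/T_H) = 933 × 338.00/423.00 = 745.5 kW.
Second-stage efficiency η₂ = 1 − T_C/T_m = 1 − 297.15/338.00 = 0.1209, so W₂ = η₂·Q_m = 90.10 kW.

Ẇ₂ ≈ 90.10 kW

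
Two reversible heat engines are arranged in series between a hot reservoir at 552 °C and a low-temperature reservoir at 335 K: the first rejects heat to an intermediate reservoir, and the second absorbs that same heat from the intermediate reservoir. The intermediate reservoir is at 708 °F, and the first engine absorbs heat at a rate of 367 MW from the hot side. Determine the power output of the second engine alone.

T_H = 552 °C → 552 + 273.15 = 825.15 K.
T_m = 708 °F → (708 − 32) × 5/9 = 375.56 °C = 648.71 K.
Heat entering the second stage: Q_m = Q_H·(T_m/T_H) = 367 × 648.71/825.15 = 289 MW.
Second-stage efficiency η₂ = 1 − T_C/T_m = 1 − 335.00/648.71 = 0.4836, so W₂ = η₂·Q_m = 140 MW.

Ẇ₂ ≈ 140 MW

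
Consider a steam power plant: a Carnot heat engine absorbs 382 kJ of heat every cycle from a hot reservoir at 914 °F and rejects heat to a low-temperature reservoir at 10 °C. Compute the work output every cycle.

W ≈ 240 kJ

T_H = 914 °F → (914 − 32) × 5/9 = 490.00 °C = 763.15 K.
T_C = 10 °C → 10 + 273.15 = 283.15 K.
For a reversible engine, η = 1 − T_C/T_H = 1 − 283.15/763.15 = 0.6290.
W = η·Q_H = 0.6290 × 382 = 240 kJ.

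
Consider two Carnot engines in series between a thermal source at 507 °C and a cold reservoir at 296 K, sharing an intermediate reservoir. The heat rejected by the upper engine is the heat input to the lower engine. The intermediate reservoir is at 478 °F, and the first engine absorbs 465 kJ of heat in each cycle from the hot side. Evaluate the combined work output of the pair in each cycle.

W_total ≈ 289 kJ

T_H = 507 °C → 507 + 273.15 = 780.15 K.
Two reversible stages in series are equivalent to a single Carnot engine between T_H and T_C, so η_total = 1 − T_C/T_H = 1 − 296.00/780.15 = 0.6206.
W_total = η_total · Q_H = 0.6206 × 465 = 289 kJ.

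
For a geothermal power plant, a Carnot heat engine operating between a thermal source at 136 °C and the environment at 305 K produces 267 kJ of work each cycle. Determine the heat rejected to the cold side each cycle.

Q_C ≈ 782 kJ

T_H = 136 °C → 136 + 273.15 = 409.15 K.
The Carnot efficiency is η = 1 − T_C/T_H = 1 − 305.00/409.15 = 0.2546.
Since Q_C/Q_H = T_C/T_H and Q_H = W/η, Q_C = W·T_C/(T_H − T_C) = 267 × 305.00/104.15 = 782 kJ.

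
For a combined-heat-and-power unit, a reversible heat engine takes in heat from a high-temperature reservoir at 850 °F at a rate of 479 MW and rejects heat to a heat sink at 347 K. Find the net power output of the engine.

Ẇ ≈ 250.6 MW

T_H = 850 °F → (850 − 32) × 5/9 = 454.44 °C = 727.59 K.
η_rev = 1 − T_C/T_H = 1 − 347.00/727.59 = 0.5231.
W = η·Q_H = 0.5231 × 479 = 250.6 MW.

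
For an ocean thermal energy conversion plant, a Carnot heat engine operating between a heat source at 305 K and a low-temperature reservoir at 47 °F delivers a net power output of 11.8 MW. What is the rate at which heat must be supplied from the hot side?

T_C = 47 °F → (47 − 32) × 5/9 = 8.33 °C = 281.48 K.
For a reversible engine, η = 1 − T_C/T_H = 1 − 281.48/305.00 = 0.0771.
Q_H = W/η = 11.8/0.0771 = 153.0 MW.

Q̇_H ≈ 153.0 MW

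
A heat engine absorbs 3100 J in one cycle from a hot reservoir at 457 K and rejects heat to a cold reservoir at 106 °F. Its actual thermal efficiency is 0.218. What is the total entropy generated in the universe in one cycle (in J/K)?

ΔS_univ ≈ 0.931 J/K

T_C = 106 °F → (106 − 32) × 5/9 = 41.11 °C = 314.26 K.
W = η·Q_H = 0.218 × 3100 = 675.8 J, so Q_C = Q_H − W = 2424 J.
The hot reservoir loses entropy Q_H/T_H = 3100/457.00 = 6.783 J/K; the cold reservoir gains Q_C/T_C = 2424/314.26 = 7.714 J/K.
ΔS_univ = −Q_H/T_H + Q_C/T_C = 0.931 J/K (> 0, since η = 0.218 < η_Carnot = 0.312).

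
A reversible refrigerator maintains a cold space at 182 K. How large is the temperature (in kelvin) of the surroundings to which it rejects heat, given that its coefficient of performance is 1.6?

COP_R = T_C/(T_H − T_C) ⇒ T_H = T_C·(1 + 1/COP_R) = 182.00 × (1 + 1/1.6) = 296 K.

T_H ≈ 296 K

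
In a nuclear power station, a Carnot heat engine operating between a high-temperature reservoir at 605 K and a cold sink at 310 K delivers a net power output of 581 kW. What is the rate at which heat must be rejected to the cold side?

Q̇_C ≈ 611 kW

Since the cycle is reversible, η = 1 − T_C/T_H = 1 − 310.00/605.00 = 0.4876.
Since Q_C/Q_H = T_C/T_H and Q_H = W/η, Q_C = W·T_C/(T_H − T_C) = 581 × 310.00/295.00 = 611 kW.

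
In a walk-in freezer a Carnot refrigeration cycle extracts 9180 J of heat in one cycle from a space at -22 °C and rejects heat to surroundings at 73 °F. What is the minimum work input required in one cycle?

T_H = 73 °F → (73 − 32) × 5/9 = 22.78 °C = 295.93 K.
T_C = -22 °C → -22 + 273.15 = 251.15 K.
Carnot COP: COP_R = T_C/(T_H − T_C) = 251.15/44.78 = 5.6088.
W = Q_C/COP_R = 9180/5.6088 = 1640 J.

W_in ≈ 1640 J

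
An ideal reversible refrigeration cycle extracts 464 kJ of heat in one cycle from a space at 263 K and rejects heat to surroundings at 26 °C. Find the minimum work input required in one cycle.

W_in ≈ 63.78 kJ

T_H = 26 °C → 26 + 273.15 = 299.15 K.
COP_R = T_C/(T_H − T_C) = 263.00/36.15 = 7.2752.
W = Q_C/COP_R = 464/7.2752 = 63.78 kJ.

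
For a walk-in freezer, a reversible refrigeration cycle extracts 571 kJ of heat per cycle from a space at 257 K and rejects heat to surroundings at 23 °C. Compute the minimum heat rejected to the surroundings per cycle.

T_H = 23 °C → 23 + 273.15 = 296.15 K.
For a reversible cycle Q_H/Q_C = T_H/T_C, so Q_H = Q_C·T_H/T_C = 571 × 296.15/257.00 = 658 kJ.

Q_H ≈ 658 kJ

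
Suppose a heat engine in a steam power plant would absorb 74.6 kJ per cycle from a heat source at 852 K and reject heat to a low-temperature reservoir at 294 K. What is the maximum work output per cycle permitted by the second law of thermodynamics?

The second-law ceiling is the Carnot efficiency, η_max = 1 − T_C/T_H = 1 − 294.00/852.00 = 0.6549.
W_max = η_max · Q_H = 0.6549 × 74.6 = 48.9 kJ.

W_max ≈ 48.9 kJ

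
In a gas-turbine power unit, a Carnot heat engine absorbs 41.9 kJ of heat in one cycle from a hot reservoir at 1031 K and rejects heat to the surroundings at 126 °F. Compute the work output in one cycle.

T_C = 126 °F → (126 − 32) × 5/9 = 52.22 °C = 325.37 K.
Since the cycle is reversible, η = 1 − T_C/T_H = 1 − 325.37/1031.00 = 0.6844.
W = η·Q_H = 0.6844 × 41.9 = 28.68 kJ.

W ≈ 28.68 kJ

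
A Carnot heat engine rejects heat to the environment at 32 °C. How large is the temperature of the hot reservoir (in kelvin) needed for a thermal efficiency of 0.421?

T_H ≈ 527.0 K

T_C = 32 °C → 32 + 273.15 = 305.15 K.
From η = 1 − T_C/T_H, solving for T_H gives T_H = T_C/(1 − η) = 305.15/(1 − 0.421) = 527.0 K.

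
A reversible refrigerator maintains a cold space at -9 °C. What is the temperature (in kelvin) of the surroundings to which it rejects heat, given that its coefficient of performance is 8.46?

T_C = -9 °C → -9 + 273.15 = 264.15 K.
COP_R = T_C/(T_H − T_C) ⇒ T_H = T_C·(1 + 1/COP_R) = 264.15 × (1 + 1/8.46) = 295.4 K.

T_H ≈ 295.4 K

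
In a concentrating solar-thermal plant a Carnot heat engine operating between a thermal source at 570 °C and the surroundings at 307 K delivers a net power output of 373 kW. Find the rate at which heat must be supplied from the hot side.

T_H = 570 °C → 570 + 273.15 = 843.15 K.
The Carnot efficiency is η = 1 − T_C/T_H = 1 − 307.00/843.15 = 0.6359.
Q_H = W/η = 373/0.6359 = 586.6 kW.

Q̇_H ≈ 586.6 kW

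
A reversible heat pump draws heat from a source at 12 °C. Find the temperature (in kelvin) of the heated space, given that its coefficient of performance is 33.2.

T_H ≈ 294 K

T_C = 12 °C → 12 + 273.15 = 285.15 K.
COP_HP = T_H/(T_H − T_C) ⇒ T_H = T_C·COP_HP/(COP_HP − 1) = 285.15 × 33.2/(33.2 − 1) = 294 K.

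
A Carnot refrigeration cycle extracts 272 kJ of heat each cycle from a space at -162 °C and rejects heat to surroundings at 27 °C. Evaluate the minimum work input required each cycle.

W_in ≈ 463 kJ

T_H = 27 °C → 27 + 273.15 = 300.15 K.
T_C = -162 °C → -162 + 273.15 = 111.15 K.
The reversible coefficient of performance is COP_R = T_C/(T_H − T_C) = 111.15/189.00 = 0.5881.
W = Q_C/COP_R = 272/0.5881 = 463 kJ.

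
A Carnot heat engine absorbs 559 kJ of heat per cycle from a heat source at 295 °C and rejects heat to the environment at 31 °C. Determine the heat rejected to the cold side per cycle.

T_H = 295 °C → 295 + 273.15 = 568.15 K.
T_C = 31 °C → 31 + 273.15 = 304.15 K.
η_rev = 1 − T_C/T_H = 1 − 304.15/568.15 = 0.4647.
For a reversible cycle Q_C/Q_H = T_C/T_H, so Q_C = 559 × 304.15/568.15 = 299.3 kJ.

Q_C ≈ 299.3 kJ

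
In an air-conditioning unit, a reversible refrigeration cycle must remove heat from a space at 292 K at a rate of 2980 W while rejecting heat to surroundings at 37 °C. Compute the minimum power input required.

T_H = 37 °C → 37 + 273.15 = 310.15 K.
Carnot COP: COP_R = T_C/(T_H − T_C) = 292.00/18.15 = 16.0882.
W = Q_C/COP_R = 2980/16.0882 = 185.2 W.

Ẇ_in ≈ 185.2 W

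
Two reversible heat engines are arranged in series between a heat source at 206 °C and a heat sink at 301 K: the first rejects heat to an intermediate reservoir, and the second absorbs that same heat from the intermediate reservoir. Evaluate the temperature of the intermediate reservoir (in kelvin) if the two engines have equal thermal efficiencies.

T_H = 206 °C → 206 + 273.15 = 479.15 K.
Equal efficiencies require 1 − T_m/T_H = 1 − T_C/T_m, i.e. T_m/T_H = T_C/T_m, so T_m = √(T_H·T_C) = √(479.15 × 301.00) = 379.8 K.

T_m ≈ 379.8 K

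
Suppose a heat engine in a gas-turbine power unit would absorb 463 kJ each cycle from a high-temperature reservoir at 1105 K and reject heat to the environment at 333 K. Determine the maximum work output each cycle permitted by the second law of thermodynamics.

The second-law ceiling is the Carnot efficiency, η_max = 1 − T_C/T_H = 1 − 333.00/1105.00 = 0.6986.
W_max = η_max · Q_H = 0.6986 × 463 = 323 kJ.

W_max ≈ 323 kJ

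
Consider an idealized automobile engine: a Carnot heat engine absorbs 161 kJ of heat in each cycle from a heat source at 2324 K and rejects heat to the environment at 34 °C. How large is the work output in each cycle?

T_C = 34 °C → 34 + 273.15 = 307.15 K.
η_rev = 1 − T_C/T_H = 1 − 307.15/2324.00 = 0.8678.
W = η·Q_H = 0.8678 × 161 = 139.7 kJ.

W ≈ 139.7 kJ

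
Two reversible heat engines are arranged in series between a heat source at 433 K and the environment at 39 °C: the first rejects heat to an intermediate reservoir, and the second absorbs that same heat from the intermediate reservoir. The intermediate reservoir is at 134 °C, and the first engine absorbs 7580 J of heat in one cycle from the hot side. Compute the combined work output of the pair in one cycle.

W_total ≈ 2120 J

T_C = 39 °C → 39 + 273.15 = 312.15 K.
Two reversible stages in series are equivalent to a single Carnot engine between T_H and T_C, so η_total = 1 − T_C/T_H = 1 − 312.15/433.00 = 0.2791.
W_total = η_total · Q_H = 0.2791 × 7580 = 2120 J.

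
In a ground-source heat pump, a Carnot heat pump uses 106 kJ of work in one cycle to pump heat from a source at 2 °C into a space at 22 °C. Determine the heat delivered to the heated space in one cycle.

T_H = 22 °C → 22 + 273.15 = 295.15 K.
T_C = 2 °C → 2 + 273.15 = 275.15 K.
The Carnot heat-pump COP is COP_HP = T_H/(T_H − T_C) = 295.15/20.00 = 14.7575.
Q_H = COP_HP · W = 14.7575 × 106 = 1564 kJ.

Q_H ≈ 1564 kJ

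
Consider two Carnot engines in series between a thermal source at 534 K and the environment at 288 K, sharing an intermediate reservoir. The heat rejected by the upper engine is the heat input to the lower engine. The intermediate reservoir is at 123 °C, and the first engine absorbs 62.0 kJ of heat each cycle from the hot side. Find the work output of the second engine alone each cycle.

T_m = 123 °C → 123 + 273.15 = 396.15 K.
Heat entering the second stage: Q_m = Q_H·(T_m/T_H) = 62.0 × 396.15/534.00 = 46.0 kJ.
Second-stage efficiency η₂ = 1 − T_C/T_m = 1 − 288.00/396.15 = 0.2730, so W₂ = η₂·Q_m = 12.6 kJ.

W₂ ≈ 12.6 kJ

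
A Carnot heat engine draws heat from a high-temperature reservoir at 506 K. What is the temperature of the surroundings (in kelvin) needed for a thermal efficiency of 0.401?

T_C ≈ 303 K

From η = 1 − T_C/T_H, T_C = T_H·(1 − η) = 506.00 × (1 − 0.401) = 303 K.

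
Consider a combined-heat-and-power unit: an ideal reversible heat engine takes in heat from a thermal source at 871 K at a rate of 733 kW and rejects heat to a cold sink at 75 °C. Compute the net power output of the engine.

Ẇ ≈ 440 kW

T_C = 75 °C → 75 + 273.15 = 348.15 K.
Carnot efficiency: η = 1 − T_C/T_H = 1 − 348.15/871.00 = 0.6003.
W = η·Q_H = 0.6003 × 733 = 440 kW.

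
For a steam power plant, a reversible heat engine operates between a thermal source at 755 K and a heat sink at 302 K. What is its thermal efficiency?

η ≈ 0.600

For a reversible engine, η = 1 − T_C/T_H = 1 − 302.00/755.00 = 0.600.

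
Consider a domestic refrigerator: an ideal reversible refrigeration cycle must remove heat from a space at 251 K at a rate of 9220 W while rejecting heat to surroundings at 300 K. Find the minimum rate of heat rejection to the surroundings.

Q̇_H ≈ 11000 W

For a reversible cycle Q_H/Q_C = T_H/T_C, so Q_H = Q_C·T_H/T_C = 9220 × 300.00/251.00 = 11000 W.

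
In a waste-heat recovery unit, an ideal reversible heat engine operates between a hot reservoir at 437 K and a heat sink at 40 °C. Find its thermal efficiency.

T_C = 40 °C → 40 + 273.15 = 313.15 K.
Since the cycle is reversible, η = 1 − T_C/T_H = 1 − 313.15/437.00 = 0.2834.

η ≈ 0.2834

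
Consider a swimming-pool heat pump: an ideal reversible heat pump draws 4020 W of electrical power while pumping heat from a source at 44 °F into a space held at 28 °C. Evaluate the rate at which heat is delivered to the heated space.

T_H = 28 °C → 28 + 273.15 = 301.15 K.
T_C = 44 °F → (44 − 32) × 5/9 = 6.67 °C = 279.82 K.
Reversible heating COP: COP_HP = T_H/(T_H − T_C) = 301.15/21.33 = 14.1164.
Q_H = COP_HP · W = 14.1164 × 4020 = 56700 W.

Q̇_H ≈ 56700 W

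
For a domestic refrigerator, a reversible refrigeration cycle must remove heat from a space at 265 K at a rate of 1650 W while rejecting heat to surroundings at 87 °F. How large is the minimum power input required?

T_H = 87 °F → (87 − 32) × 5/9 = 30.56 °C = 303.71 K.
COP_R = T_C/(T_H − T_C) = 265.00/38.71 = 6.8466.
W = Q_C/COP_R = 1650/6.8466 = 241.0 W.

Ẇ_in ≈ 241.0 W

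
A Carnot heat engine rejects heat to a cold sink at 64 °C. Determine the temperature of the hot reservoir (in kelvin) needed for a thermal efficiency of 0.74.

T_H ≈ 1300 K

T_C = 64 °C → 64 + 273.15 = 337.15 K.
From η = 1 − T_C/T_H, solving for T_H gives T_H = T_C/(1 − η) = 337.15/(1 − 0.74) = 1300 K.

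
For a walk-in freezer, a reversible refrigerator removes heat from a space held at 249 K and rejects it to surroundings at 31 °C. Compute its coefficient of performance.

COP_R ≈ 4.515

T_H = 31 °C → 31 + 273.15 = 304.15 K.
COP_R = T_C/(T_H − T_C) = 249.00/(304.15 − 249.00) = 4.515.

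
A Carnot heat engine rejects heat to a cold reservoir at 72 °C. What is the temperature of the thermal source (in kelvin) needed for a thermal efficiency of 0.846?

T_C = 72 °C → 72 + 273.15 = 345.15 K.
From η = 1 − T_C/T_H, solving for T_H gives T_H = T_C/(1 − η) = 345.15/(1 − 0.846) = 2240 K.

T_H ≈ 2240 K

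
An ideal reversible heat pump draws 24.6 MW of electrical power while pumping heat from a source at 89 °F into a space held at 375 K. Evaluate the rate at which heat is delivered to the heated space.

T_C = 89 °F → (89 − 32) × 5/9 = 31.67 °C = 304.82 K.
The Carnot heat-pump COP is COP_HP = T_H/(T_H − T_C) = 375.00/70.18 = 5.3431.
Q_H = COP_HP · W = 5.3431 × 24.6 = 131 MW.

Q̇_H ≈ 131 MW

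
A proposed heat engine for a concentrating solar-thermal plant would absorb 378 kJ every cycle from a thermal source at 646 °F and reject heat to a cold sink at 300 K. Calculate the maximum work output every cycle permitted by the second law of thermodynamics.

W_max ≈ 193.4 kJ

T_H = 646 °F → (646 − 32) × 5/9 = 341.11 °C = 614.26 K.
The second-law ceiling is the Carnot efficiency, η_max = 1 − T_C/T_H = 1 − 300.00/614.26 = 0.5116.
W_max = η_max · Q_H = 0.5116 × 378 = 193.4 kJ.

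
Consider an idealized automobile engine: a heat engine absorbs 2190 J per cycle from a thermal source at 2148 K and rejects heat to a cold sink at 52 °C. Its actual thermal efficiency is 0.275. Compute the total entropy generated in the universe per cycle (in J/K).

ΔS_univ ≈ 3.864 J/K

T_C = 52 °C → 52 + 273.15 = 325.15 K.
W = η·Q_H = 0.275 × 2190 = 602.2 J, so Q_C = Q_H − W = 1588 J.
The hot reservoir loses entropy Q_H/T_H = 2190/2148.00 = 1.020 J/K; the cold reservoir gains Q_C/T_C = 1588/325.15 = 4.883 J/K.
ΔS_univ = −Q_H/T_H + Q_C/T_C = 3.864 J/K (> 0, since η = 0.275 < η_Carnot = 0.849).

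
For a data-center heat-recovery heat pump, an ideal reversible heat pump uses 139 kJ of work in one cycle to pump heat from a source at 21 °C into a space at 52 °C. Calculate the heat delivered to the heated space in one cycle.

Q_H ≈ 1460 kJ

T_H = 52 °C → 52 + 273.15 = 325.15 K.
T_C = 21 °C → 21 + 273.15 = 294.15 K.
For a reversible heat pump, COP_HP = T_H/(T_H − T_C) = 325.15/31.00 = 10.4887.
Q_H = COP_HP · W = 10.4887 × 139 = 1460 kJ.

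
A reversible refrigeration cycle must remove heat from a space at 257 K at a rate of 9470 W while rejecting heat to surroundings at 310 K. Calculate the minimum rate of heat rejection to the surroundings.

Q̇_H ≈ 11420 W

For a reversible cycle Q_H/Q_C = T_H/T_C, so Q_H = Q_C·T_H/T_C = 9470 × 310.00/257.00 = 11420 W.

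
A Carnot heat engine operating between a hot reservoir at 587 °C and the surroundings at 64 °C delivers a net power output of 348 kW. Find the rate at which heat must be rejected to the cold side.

Q̇_C ≈ 224.3 kW

T_H = 587 °C → 587 + 273.15 = 860.15 K.
T_C = 64 °C → 64 + 273.15 = 337.15 K.
For a reversible engine, η = 1 − T_C/T_H = 1 − 337.15/860.15 = 0.6080.
Since Q_C/Q_H = T_C/T_H and Q_H = W/η, Q_C = W·T_C/(T_H − T_C) = 348 × 337.15/523.00 = 224.3 kW.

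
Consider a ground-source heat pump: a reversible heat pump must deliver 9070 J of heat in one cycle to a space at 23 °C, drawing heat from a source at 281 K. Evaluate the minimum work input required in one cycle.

T_H = 23 °C → 23 + 273.15 = 296.15 K.
Reversible heating COP: COP_HP = T_H/(T_H − T_C) = 296.15/15.15 = 19.5479.
W = Q_H/COP_HP = 9070/19.5479 = 464 J.

W_in ≈ 464 J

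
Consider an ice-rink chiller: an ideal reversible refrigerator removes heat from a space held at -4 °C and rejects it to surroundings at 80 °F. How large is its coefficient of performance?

COP_R ≈ 8.777

T_H = 80 °F → (80 − 32) × 5/9 = 26.67 °C = 299.82 K.
T_C = -4 °C → -4 + 273.15 = 269.15 K.
For a reversible refrigerator, COP_R = T_C/(T_H − T_C) = 269.15/(299.82 − 269.15) = 8.777.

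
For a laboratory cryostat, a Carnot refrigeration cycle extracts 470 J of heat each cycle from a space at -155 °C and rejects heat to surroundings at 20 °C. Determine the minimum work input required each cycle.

W_in ≈ 696 J

T_H = 20 °C → 20 + 273.15 = 293.15 K.
T_C = -155 °C → -155 + 273.15 = 118.15 K.
The reversible coefficient of performance is COP_R = T_C/(T_H − T_C) = 118.15/175.00 = 0.6751.
W = Q_C/COP_R = 470/0.6751 = 696 J.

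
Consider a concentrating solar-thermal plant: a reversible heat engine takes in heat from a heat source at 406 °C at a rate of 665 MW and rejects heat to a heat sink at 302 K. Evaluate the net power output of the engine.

Ẇ ≈ 369 MW

T_H = 406 °C → 406 + 273.15 = 679.15 K.
Carnot efficiency: η = 1 − T_C/T_H = 1 − 302.00/679.15 = 0.5553.
W = η·Q_H = 0.5553 × 665 = 369 MW.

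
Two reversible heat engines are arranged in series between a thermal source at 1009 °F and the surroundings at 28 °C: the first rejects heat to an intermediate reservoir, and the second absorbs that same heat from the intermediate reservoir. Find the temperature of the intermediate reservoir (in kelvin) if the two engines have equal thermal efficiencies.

T_H = 1009 °F → (1009 − 32) × 5/9 = 542.78 °C = 815.93 K.
T_C = 28 °C → 28 + 273.15 = 301.15 K.
Equal efficiencies require 1 − T_m/T_H = 1 − T_C/T_m, i.e. T_m/T_H = T_C/T_m, so T_m = √(T_H·T_C) = √(815.93 × 301.15) = 496 K.

T_m ≈ 496 K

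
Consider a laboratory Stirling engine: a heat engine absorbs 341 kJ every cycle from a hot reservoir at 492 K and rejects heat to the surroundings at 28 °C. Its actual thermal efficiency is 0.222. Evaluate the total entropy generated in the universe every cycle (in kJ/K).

T_C = 28 °C → 28 + 273.15 = 301.15 K.
W = η·Q_H = 0.222 × 341 = 75.70 kJ, so Q_C = Q_H − W = 265.3 kJ.
Entropy balance on the reservoirs: −Q_H/T_H = -0.6931 kJ/K, +Q_C/T_C = 0.8809 kJ/K.
ΔS_univ = −Q_H/T_H + Q_C/T_C = 0.188 kJ/K (> 0, since η = 0.222 < η_Carnot = 0.388).

ΔS_univ ≈ 0.188 kJ/K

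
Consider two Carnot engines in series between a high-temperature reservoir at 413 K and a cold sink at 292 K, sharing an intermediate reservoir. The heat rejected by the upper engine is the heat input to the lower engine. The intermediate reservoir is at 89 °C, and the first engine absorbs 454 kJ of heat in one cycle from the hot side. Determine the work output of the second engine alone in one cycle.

W₂ ≈ 77.11 kJ

T_m = 89 °C → 89 + 273.15 = 362.15 K.
Heat entering the second stage: Q_m = Q_H·(T_m/T_H) = 454 × 362.15/413.00 = 398.1 kJ.
Second-stage efficiency η₂ = 1 − T_C/T_m = 1 − 292.00/362.15 = 0.1937, so W₂ = η₂·Q_m = 77.11 kJ.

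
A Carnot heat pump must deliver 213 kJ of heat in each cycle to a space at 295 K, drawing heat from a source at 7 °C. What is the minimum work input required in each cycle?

W_in ≈ 10.7 kJ

T_C = 7 °C → 7 + 273.15 = 280.15 K.
COP_HP = T_H/(T_H − T_C) = 295.00/14.85 = 19.8653.
W = Q_H/COP_HP = 213/19.8653 = 10.7 kJ.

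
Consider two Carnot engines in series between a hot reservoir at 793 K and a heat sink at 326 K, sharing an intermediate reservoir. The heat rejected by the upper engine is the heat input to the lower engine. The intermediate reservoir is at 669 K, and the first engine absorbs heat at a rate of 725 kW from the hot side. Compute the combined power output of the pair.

Ẇ_total ≈ 427 kW

Two reversible stages in series are equivalent to a single Carnot engine between T_H and T_C, so η_total = 1 − T_C/T_H = 1 − 326.00/793.00 = 0.5889.
W_total = η_total · Q_H = 0.5889 × 725 = 427 kW.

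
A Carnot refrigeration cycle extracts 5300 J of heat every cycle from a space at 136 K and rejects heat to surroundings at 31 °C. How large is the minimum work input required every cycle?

T_H = 31 °C → 31 + 273.15 = 304.15 K.
The reversible coefficient of performance is COP_R = T_C/(T_H − T_C) = 136.00/168.15 = 0.8088.
W = Q_C/COP_R = 5300/0.8088 = 6550 J.

W_in ≈ 6550 J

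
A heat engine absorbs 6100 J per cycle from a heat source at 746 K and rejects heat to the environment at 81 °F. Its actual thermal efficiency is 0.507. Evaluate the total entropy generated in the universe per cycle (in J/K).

ΔS_univ ≈ 1.835 J/K

T_C = 81 °F → (81 − 32) × 5/9 = 27.22 °C = 300.37 K.
W = η·Q_H = 0.507 × 6100 = 3093 J, so Q_C = Q_H − W = 3007 J.
The hot reservoir loses entropy Q_H/T_H = 6100/746.00 = 8.177 J/K; the cold reservoir gains Q_C/T_C = 3007/300.37 = 10.01 J/K.
ΔS_univ = −Q_H/T_H + Q_C/T_C = 1.835 J/K (> 0, since η = 0.507 < η_Carnot = 0.597).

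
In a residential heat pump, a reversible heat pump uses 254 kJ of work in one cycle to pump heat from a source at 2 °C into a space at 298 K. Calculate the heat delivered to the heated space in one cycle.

Q_H ≈ 3310 kJ

T_C = 2 °C → 2 + 273.15 = 275.15 K.
For a reversible heat pump, COP_HP = T_H/(T_H − T_C) = 298.00/22.85 = 13.0416.
Q_H = COP_HP · W = 13.0416 × 254 = 3310 kJ.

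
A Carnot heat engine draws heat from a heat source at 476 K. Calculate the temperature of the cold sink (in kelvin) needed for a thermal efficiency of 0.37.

T_C ≈ 299.9 K

From η = 1 − T_C/T_H, T_C = T_H·(1 − η) = 476.00 × (1 − 0.37) = 299.9 K.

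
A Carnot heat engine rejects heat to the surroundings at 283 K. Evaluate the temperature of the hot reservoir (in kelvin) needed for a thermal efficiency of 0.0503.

From η = 1 − T_C/T_H, solving for T_H gives T_H = T_C/(1 − η) = 283.00/(1 − 0.0503) = 298.0 K.

T_H ≈ 298.0 K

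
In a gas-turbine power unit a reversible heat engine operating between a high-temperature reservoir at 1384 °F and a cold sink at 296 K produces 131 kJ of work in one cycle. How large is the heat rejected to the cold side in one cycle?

Q_C ≈ 53.2 kJ

T_H = 1384 °F → (1384 − 32) × 5/9 = 751.11 °C = 1024.26 K.
Carnot efficiency: η = 1 − T_C/T_H = 1 − 296.00/1024.26 = 0.7110.
Since Q_C/Q_H = T_C/T_H and Q_H = W/η, Q_C = W·T_C/(T_H − T_C) = 131 × 296.00/728.26 = 53.2 kJ.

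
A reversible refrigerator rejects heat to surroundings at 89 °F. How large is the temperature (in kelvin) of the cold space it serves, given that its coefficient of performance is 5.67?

T_H = 89 °F → (89 − 32) × 5/9 = 31.67 °C = 304.82 K.
COP_R = T_C/(T_H − T_C) ⇒ T_C = T_H·COP_R/(1 + COP_R) = 304.82 × 5.67/(1 + 5.67) = 259 K.

T_C ≈ 259 K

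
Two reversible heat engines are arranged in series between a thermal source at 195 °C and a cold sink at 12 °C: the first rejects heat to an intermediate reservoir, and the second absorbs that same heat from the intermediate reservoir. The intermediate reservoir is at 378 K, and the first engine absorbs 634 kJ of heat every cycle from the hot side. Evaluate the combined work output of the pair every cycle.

W_total ≈ 247.8 kJ

T_H = 195 °C → 195 + 273.15 = 468.15 K.
T_C = 12 °C → 12 + 273.15 = 285.15 K.
Two reversible stages in series are equivalent to a single Carnot engine between T_H and T_C, so η_total = 1 − T_C/T_H = 1 − 285.15/468.15 = 0.3909.
W_total = η_total · Q_H = 0.3909 × 634 = 247.8 kJ.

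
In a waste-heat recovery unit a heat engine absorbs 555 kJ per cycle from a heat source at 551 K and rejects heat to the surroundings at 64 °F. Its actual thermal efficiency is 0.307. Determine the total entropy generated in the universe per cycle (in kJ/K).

T_C = 64 °F → (64 − 32) × 5/9 = 17.78 °C = 290.93 K.
W = η·Q_H = 0.307 × 555 = 170.4 kJ, so Q_C = Q_H − W = 384.6 kJ.
The hot reservoir loses entropy Q_H/T_H = 555/551.00 = 1.007 kJ/K; the cold reservoir gains Q_C/T_C = 384.6/290.93 = 1.322 kJ/K.
ΔS_univ = −Q_H/T_H + Q_C/T_C = 0.315 kJ/K (> 0, since η = 0.307 < η_Carnot = 0.472).

ΔS_univ ≈ 0.315 kJ/K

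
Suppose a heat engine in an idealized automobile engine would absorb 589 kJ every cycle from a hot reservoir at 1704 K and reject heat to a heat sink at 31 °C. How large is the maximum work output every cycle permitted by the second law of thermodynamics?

W_max ≈ 484 kJ

T_C = 31 °C → 31 + 273.15 = 304.15 K.
The second-law ceiling is the Carnot efficiency, η_max = 1 − T_C/T_H = 1 − 304.15/1704.00 = 0.8215.
W_max = η_max · Q_H = 0.8215 × 589 = 484 kJ.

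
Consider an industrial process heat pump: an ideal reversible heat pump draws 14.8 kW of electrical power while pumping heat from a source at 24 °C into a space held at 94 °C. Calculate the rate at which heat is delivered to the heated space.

Q̇_H ≈ 77.6 kW

T_H = 94 °C → 94 + 273.15 = 367.15 K.
T_C = 24 °C → 24 + 273.15 = 297.15 K.
Reversible heating COP: COP_HP = T_H/(T_H − T_C) = 367.15/70.00 = 5.2450.
Q_H = COP_HP · W = 5.2450 × 14.8 = 77.6 kW.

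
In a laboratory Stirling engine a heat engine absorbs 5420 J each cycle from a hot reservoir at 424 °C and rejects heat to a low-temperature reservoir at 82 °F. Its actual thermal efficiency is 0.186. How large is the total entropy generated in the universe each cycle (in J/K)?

ΔS_univ ≈ 6.886 J/K

T_H = 424 °C → 424 + 273.15 = 697.15 K.
T_C = 82 °F → (82 − 32) × 5/9 = 27.78 °C = 300.93 K.
W = η·Q_H = 0.186 × 5420 = 1008 J, so Q_C = Q_H − W = 4412 J.
Entropy balance on the reservoirs: −Q_H/T_H = -7.775 J/K, +Q_C/T_C = 14.66 J/K.
ΔS_univ = −Q_H/T_H + Q_C/T_C = 6.886 J/K (> 0, since η = 0.186 < η_Carnot = 0.568).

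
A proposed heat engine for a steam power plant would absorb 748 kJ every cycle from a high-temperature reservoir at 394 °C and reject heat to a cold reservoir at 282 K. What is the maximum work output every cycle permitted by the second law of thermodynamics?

W_max ≈ 432 kJ

T_H = 394 °C → 394 + 273.15 = 667.15 K.
The second-law ceiling is the Carnot efficiency, η_max = 1 − T_C/T_H = 1 − 282.00/667.15 = 0.5773.
W_max = η_max · Q_H = 0.5773 × 748 = 432 kJ.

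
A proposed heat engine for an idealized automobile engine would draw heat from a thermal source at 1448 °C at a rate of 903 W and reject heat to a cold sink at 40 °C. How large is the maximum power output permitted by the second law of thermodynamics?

T_H = 1448 °C → 1448 + 273.15 = 1721.15 K.
T_C = 40 °C → 40 + 273.15 = 313.15 K.
By the Carnot theorem, η_max = 1 − T_C/T_H = 1 − 313.15/1721.15 = 0.8181.
W_max = η_max · Q_H = 0.8181 × 903 = 739 W.

Ẇ_max ≈ 739 W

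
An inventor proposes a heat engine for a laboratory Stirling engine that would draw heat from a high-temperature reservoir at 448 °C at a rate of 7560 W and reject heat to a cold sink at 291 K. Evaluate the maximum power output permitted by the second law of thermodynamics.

T_H = 448 °C → 448 + 273.15 = 721.15 K.
No engine can exceed the Carnot limit: η_max = 1 − T_C/T_H = 1 − 291.00/721.15 = 0.5965.
W_max = η_max · Q_H = 0.5965 × 7560 = 4510 W.

Ẇ_max ≈ 4510 W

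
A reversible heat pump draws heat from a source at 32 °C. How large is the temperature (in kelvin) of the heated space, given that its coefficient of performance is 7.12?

T_C = 32 °C → 32 + 273.15 = 305.15 K.
COP_HP = T_H/(T_H − T_C) ⇒ T_H = T_C·COP_HP/(COP_HP − 1) = 305.15 × 7.12/(7.12 − 1) = 355 K.

T_H ≈ 355 K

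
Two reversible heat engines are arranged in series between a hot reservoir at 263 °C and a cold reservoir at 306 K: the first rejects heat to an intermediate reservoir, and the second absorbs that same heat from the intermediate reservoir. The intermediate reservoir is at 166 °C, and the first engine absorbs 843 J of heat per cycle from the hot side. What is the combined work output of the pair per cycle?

T_H = 263 °C → 263 + 273.15 = 536.15 K.
Two reversible stages in series are equivalent to a single Carnot engine between T_H and T_C, so η_total = 1 − T_C/T_H = 1 − 306.00/536.15 = 0.4293.
W_total = η_total · Q_H = 0.4293 × 843 = 362 J.

W_total ≈ 362 J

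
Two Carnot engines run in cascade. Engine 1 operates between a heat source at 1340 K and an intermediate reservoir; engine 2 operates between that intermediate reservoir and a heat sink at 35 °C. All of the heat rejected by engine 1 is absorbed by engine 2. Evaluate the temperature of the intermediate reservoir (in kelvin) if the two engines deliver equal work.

T_C = 35 °C → 35 + 273.15 = 308.15 K.
For reversible stages Q_m = Q_H·(T_m/T_H). Setting W₁ = Q_H(1 − T_m/T_H) equal to W₂ = Q_m(1 − T_C/T_m) = Q_H·(T_m − T_C)/T_H gives T_H − T_m = T_m − T_C, so T_m = (T_H + T_C)/2 = (1340.00 + 308.15)/2 = 824 K.

T_m ≈ 824 K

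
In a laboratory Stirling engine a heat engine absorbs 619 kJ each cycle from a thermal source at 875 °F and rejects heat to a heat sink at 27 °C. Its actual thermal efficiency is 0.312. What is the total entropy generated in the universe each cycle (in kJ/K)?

ΔS_univ ≈ 0.5841 kJ/K

T_H = 875 °F → (875 − 32) × 5/9 = 468.33 °C = 741.48 K.
T_C = 27 °C → 27 + 273.15 = 300.15 K.
W = η·Q_H = 0.312 × 619 = 193.1 kJ, so Q_C = Q_H − W = 425.9 kJ.
Reservoir entropy changes: ΔS_H = −Q_H/T_H = −619/741.48 = -0.8348 kJ/K and ΔS_C = +Q_C/T_C = 425.9/300.15 = 1.419 kJ/K.
ΔS_univ = −Q_H/T_H + Q_C/T_C = 0.5841 kJ/K (> 0, since η = 0.312 < η_Carnot = 0.595).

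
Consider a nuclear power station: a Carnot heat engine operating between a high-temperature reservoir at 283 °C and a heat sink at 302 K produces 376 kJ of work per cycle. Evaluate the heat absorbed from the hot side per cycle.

T_H = 283 °C → 283 + 273.15 = 556.15 K.
η_rev = 1 − T_C/T_H = 1 − 302.00/556.15 = 0.4570.
Q_H = W/η = 376/0.4570 = 822.8 kJ.

Q_H ≈ 822.8 kJ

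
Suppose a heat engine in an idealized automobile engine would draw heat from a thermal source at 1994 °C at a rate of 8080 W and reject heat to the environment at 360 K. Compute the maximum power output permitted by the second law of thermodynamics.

Ẇ_max ≈ 6797 W

T_H = 1994 °C → 1994 + 273.15 = 2267.15 K.
The upper bound on efficiency is η_max = 1 − T_C/T_H = 1 − 360.00/2267.15 = 0.8412.
W_max = η_max · Q_H = 0.8412 × 8080 = 6797 W.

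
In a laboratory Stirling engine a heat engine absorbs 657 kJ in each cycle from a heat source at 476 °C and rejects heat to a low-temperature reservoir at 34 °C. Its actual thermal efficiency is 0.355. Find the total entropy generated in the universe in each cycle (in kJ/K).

T_H = 476 °C → 476 + 273.15 = 749.15 K.
T_C = 34 °C → 34 + 273.15 = 307.15 K.
W = η·Q_H = 0.355 × 657 = 233.2 kJ, so Q_C = Q_H − W = 423.8 kJ.
The hot reservoir loses entropy Q_H/T_H = 657/749.15 = 0.8770 kJ/K; the cold reservoir gains Q_C/T_C = 423.8/307.15 = 1.380 kJ/K.
ΔS_univ = −Q_H/T_H + Q_C/T_C = 0.503 kJ/K (> 0, since η = 0.355 < η_Carnot = 0.590).

ΔS_univ ≈ 0.503 kJ/K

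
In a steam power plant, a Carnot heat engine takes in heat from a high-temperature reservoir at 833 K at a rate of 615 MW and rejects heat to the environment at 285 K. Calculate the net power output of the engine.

Since the cycle is reversible, η = 1 − T_C/T_H = 1 − 285.00/833.00 = 0.6579.
W = η·Q_H = 0.6579 × 615 = 404.6 MW.

Ẇ ≈ 404.6 MW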